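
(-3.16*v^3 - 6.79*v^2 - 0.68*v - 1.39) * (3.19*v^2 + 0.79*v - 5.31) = -10.0804*v^5 - 24.1565*v^4 + 9.2463*v^3 + 31.0836*v^2 + 2.5127*v + 7.3809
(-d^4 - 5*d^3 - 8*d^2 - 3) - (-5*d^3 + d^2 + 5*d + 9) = -d^4 - 9*d^2 - 5*d - 12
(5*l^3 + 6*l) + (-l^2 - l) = 5*l^3 - l^2 + 5*l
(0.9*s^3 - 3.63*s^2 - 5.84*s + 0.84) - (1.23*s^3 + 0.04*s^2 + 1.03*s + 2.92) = -0.33*s^3 - 3.67*s^2 - 6.87*s - 2.08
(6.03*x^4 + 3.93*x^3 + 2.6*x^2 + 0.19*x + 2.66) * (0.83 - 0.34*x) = -2.0502*x^5 + 3.6687*x^4 + 2.3779*x^3 + 2.0934*x^2 - 0.7467*x + 2.2078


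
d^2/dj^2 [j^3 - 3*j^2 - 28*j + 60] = 6*j - 6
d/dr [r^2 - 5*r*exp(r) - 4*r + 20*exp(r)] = -5*r*exp(r) + 2*r + 15*exp(r) - 4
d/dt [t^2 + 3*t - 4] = 2*t + 3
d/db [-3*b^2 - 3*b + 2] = -6*b - 3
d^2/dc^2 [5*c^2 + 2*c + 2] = 10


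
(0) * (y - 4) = 0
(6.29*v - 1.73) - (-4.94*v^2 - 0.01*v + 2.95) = 4.94*v^2 + 6.3*v - 4.68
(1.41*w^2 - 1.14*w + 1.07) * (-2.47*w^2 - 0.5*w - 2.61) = -3.4827*w^4 + 2.1108*w^3 - 5.753*w^2 + 2.4404*w - 2.7927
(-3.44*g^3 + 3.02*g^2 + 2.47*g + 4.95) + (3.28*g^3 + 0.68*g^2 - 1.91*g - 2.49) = -0.16*g^3 + 3.7*g^2 + 0.56*g + 2.46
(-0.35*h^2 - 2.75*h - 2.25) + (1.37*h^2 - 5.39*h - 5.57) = 1.02*h^2 - 8.14*h - 7.82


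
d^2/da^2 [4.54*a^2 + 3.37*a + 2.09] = 9.08000000000000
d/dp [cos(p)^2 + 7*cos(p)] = -(2*cos(p) + 7)*sin(p)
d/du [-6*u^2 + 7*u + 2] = 7 - 12*u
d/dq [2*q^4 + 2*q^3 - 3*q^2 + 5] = 2*q*(4*q^2 + 3*q - 3)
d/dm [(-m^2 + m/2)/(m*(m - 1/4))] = -4/(16*m^2 - 8*m + 1)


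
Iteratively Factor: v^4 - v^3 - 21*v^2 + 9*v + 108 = (v - 4)*(v^3 + 3*v^2 - 9*v - 27) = (v - 4)*(v + 3)*(v^2 - 9) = (v - 4)*(v - 3)*(v + 3)*(v + 3)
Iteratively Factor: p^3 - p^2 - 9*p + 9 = (p + 3)*(p^2 - 4*p + 3) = (p - 3)*(p + 3)*(p - 1)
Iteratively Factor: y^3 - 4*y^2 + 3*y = (y - 3)*(y^2 - y) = (y - 3)*(y - 1)*(y)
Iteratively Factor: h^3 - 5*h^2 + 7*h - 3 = (h - 1)*(h^2 - 4*h + 3) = (h - 3)*(h - 1)*(h - 1)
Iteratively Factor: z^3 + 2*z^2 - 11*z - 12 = (z + 1)*(z^2 + z - 12) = (z - 3)*(z + 1)*(z + 4)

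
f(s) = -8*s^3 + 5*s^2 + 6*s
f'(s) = -24*s^2 + 10*s + 6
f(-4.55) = 829.78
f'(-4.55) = -536.36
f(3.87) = -365.58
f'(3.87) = -314.75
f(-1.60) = 35.97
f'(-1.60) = -71.44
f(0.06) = 0.38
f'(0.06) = 6.51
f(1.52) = -7.42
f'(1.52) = -34.25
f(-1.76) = 48.54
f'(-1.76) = -85.94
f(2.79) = -118.08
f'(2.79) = -152.92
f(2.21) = -48.67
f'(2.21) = -89.12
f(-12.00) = 14472.00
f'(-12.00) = -3570.00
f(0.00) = 0.00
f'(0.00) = 6.00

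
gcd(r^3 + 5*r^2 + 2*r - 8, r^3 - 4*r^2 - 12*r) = r + 2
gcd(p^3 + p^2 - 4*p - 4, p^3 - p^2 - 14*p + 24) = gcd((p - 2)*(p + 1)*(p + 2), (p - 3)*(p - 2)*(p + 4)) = p - 2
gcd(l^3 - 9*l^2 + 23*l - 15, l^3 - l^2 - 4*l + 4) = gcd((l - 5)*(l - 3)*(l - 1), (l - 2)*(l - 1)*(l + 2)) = l - 1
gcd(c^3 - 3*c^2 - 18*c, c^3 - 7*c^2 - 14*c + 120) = c - 6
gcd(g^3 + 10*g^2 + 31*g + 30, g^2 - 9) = g + 3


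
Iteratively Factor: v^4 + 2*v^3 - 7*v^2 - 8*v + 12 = (v - 2)*(v^3 + 4*v^2 + v - 6) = (v - 2)*(v + 3)*(v^2 + v - 2) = (v - 2)*(v + 2)*(v + 3)*(v - 1)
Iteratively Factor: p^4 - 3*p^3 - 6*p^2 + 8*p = (p - 4)*(p^3 + p^2 - 2*p) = p*(p - 4)*(p^2 + p - 2) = p*(p - 4)*(p + 2)*(p - 1)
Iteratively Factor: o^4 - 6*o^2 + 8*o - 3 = (o + 3)*(o^3 - 3*o^2 + 3*o - 1) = (o - 1)*(o + 3)*(o^2 - 2*o + 1) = (o - 1)^2*(o + 3)*(o - 1)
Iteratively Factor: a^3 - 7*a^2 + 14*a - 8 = (a - 2)*(a^2 - 5*a + 4) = (a - 2)*(a - 1)*(a - 4)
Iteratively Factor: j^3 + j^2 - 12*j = (j)*(j^2 + j - 12) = j*(j - 3)*(j + 4)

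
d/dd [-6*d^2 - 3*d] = -12*d - 3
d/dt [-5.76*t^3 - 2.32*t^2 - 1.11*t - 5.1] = -17.28*t^2 - 4.64*t - 1.11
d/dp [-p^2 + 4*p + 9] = 4 - 2*p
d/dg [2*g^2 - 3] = 4*g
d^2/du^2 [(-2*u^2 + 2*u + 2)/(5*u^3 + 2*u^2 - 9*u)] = 4*(-25*u^6 + 75*u^5 + 45*u^4 + 111*u^3 - 123*u^2 - 54*u + 81)/(u^3*(125*u^6 + 150*u^5 - 615*u^4 - 532*u^3 + 1107*u^2 + 486*u - 729))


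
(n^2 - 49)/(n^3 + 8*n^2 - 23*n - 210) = (n - 7)/(n^2 + n - 30)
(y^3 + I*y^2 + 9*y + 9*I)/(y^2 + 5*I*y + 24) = (y^2 + 4*I*y - 3)/(y + 8*I)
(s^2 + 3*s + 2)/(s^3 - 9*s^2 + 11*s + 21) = (s + 2)/(s^2 - 10*s + 21)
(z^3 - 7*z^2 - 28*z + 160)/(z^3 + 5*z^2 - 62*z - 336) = (z^2 + z - 20)/(z^2 + 13*z + 42)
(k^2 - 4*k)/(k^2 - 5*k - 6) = k*(4 - k)/(-k^2 + 5*k + 6)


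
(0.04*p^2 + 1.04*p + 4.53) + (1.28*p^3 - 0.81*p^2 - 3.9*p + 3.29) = 1.28*p^3 - 0.77*p^2 - 2.86*p + 7.82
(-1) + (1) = 0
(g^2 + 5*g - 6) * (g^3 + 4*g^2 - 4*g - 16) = g^5 + 9*g^4 + 10*g^3 - 60*g^2 - 56*g + 96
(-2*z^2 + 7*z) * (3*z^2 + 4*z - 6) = -6*z^4 + 13*z^3 + 40*z^2 - 42*z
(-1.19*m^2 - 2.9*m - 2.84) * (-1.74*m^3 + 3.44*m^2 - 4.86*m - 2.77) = 2.0706*m^5 + 0.952400000000001*m^4 + 0.749000000000001*m^3 + 7.6207*m^2 + 21.8354*m + 7.8668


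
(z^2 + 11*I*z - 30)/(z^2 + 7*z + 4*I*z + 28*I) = (z^2 + 11*I*z - 30)/(z^2 + z*(7 + 4*I) + 28*I)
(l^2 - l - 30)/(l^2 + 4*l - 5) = (l - 6)/(l - 1)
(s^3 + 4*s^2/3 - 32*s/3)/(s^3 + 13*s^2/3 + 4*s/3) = (3*s - 8)/(3*s + 1)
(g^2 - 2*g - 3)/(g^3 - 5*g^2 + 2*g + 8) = (g - 3)/(g^2 - 6*g + 8)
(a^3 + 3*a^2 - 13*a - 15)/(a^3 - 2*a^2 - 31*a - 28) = (a^2 + 2*a - 15)/(a^2 - 3*a - 28)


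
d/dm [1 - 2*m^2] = -4*m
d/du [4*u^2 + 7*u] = 8*u + 7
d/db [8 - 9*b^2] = -18*b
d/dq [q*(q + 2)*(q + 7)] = 3*q^2 + 18*q + 14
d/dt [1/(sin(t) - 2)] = -cos(t)/(sin(t) - 2)^2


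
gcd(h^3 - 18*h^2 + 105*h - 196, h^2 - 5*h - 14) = h - 7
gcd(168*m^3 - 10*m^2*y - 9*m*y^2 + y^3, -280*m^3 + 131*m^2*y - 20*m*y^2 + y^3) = -7*m + y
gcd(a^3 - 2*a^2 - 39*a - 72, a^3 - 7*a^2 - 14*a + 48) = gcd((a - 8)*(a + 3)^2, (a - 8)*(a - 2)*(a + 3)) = a^2 - 5*a - 24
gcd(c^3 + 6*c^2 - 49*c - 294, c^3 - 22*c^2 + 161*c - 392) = c - 7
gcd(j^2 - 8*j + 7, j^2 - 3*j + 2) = j - 1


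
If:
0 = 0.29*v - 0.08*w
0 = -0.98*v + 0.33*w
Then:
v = 0.00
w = 0.00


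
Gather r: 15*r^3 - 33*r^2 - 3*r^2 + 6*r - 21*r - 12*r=15*r^3 - 36*r^2 - 27*r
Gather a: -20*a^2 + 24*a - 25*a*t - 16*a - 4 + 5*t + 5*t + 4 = -20*a^2 + a*(8 - 25*t) + 10*t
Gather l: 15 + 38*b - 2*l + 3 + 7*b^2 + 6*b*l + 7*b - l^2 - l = 7*b^2 + 45*b - l^2 + l*(6*b - 3) + 18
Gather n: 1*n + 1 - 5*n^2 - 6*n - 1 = -5*n^2 - 5*n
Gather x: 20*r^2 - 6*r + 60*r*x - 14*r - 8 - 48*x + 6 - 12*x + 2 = 20*r^2 - 20*r + x*(60*r - 60)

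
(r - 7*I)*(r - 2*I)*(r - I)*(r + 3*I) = r^4 - 7*I*r^3 + 7*r^2 - 55*I*r - 42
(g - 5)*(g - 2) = g^2 - 7*g + 10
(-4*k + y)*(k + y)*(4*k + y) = -16*k^3 - 16*k^2*y + k*y^2 + y^3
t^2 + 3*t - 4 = (t - 1)*(t + 4)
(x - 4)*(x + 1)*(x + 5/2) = x^3 - x^2/2 - 23*x/2 - 10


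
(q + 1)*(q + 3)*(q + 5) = q^3 + 9*q^2 + 23*q + 15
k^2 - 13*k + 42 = (k - 7)*(k - 6)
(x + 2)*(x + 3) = x^2 + 5*x + 6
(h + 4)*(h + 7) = h^2 + 11*h + 28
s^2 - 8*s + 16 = (s - 4)^2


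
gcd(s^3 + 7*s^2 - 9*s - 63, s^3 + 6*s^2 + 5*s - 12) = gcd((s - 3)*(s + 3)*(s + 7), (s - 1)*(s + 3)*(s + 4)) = s + 3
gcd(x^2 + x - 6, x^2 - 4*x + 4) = x - 2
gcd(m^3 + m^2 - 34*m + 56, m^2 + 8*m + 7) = m + 7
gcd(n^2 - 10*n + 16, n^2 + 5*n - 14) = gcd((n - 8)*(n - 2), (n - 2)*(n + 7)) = n - 2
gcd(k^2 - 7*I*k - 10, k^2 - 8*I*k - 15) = k - 5*I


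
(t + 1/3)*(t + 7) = t^2 + 22*t/3 + 7/3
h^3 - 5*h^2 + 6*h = h*(h - 3)*(h - 2)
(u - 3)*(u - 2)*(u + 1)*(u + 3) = u^4 - u^3 - 11*u^2 + 9*u + 18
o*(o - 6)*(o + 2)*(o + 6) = o^4 + 2*o^3 - 36*o^2 - 72*o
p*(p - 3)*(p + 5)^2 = p^4 + 7*p^3 - 5*p^2 - 75*p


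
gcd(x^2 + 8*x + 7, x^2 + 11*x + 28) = x + 7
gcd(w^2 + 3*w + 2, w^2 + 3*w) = 1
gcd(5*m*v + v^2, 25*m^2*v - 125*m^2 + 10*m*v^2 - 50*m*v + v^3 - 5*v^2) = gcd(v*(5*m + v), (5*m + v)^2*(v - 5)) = 5*m + v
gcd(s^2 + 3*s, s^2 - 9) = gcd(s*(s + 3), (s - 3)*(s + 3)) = s + 3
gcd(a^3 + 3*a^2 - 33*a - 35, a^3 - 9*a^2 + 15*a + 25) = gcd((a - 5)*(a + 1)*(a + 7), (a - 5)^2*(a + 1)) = a^2 - 4*a - 5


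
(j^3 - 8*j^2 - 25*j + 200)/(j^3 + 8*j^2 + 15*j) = (j^2 - 13*j + 40)/(j*(j + 3))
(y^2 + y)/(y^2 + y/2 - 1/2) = 2*y/(2*y - 1)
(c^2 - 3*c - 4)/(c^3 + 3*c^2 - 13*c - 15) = (c - 4)/(c^2 + 2*c - 15)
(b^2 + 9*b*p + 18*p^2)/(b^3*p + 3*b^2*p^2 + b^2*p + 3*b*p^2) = (b + 6*p)/(b*p*(b + 1))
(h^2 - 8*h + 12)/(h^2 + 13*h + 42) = (h^2 - 8*h + 12)/(h^2 + 13*h + 42)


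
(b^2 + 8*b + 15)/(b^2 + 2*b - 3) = (b + 5)/(b - 1)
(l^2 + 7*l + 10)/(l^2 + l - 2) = (l + 5)/(l - 1)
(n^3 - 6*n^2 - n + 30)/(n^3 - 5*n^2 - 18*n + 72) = (n^2 - 3*n - 10)/(n^2 - 2*n - 24)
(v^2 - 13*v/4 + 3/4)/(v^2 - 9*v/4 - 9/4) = (4*v - 1)/(4*v + 3)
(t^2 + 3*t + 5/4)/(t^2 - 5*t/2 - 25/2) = (t + 1/2)/(t - 5)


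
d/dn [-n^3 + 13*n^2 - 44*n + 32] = -3*n^2 + 26*n - 44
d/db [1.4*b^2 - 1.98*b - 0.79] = 2.8*b - 1.98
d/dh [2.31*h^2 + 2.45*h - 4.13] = 4.62*h + 2.45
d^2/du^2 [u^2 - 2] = 2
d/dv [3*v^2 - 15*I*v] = 6*v - 15*I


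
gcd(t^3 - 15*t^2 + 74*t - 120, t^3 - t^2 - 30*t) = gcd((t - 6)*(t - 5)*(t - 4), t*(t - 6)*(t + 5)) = t - 6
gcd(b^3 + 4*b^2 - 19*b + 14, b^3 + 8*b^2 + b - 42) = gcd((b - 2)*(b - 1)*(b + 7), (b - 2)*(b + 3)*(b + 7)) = b^2 + 5*b - 14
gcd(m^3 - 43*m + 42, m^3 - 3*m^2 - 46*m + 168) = m^2 + m - 42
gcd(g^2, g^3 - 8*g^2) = g^2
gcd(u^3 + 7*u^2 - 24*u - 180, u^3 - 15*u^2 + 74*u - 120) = u - 5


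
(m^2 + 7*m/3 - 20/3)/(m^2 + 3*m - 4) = (m - 5/3)/(m - 1)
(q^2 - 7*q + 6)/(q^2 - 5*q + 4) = (q - 6)/(q - 4)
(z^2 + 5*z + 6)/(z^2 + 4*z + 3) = (z + 2)/(z + 1)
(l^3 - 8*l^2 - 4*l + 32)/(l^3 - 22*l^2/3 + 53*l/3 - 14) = 3*(l^2 - 6*l - 16)/(3*l^2 - 16*l + 21)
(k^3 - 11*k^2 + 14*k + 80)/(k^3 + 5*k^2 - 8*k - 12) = (k^3 - 11*k^2 + 14*k + 80)/(k^3 + 5*k^2 - 8*k - 12)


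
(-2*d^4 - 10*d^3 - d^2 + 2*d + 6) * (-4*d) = 8*d^5 + 40*d^4 + 4*d^3 - 8*d^2 - 24*d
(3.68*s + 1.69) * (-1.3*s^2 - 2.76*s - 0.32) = -4.784*s^3 - 12.3538*s^2 - 5.842*s - 0.5408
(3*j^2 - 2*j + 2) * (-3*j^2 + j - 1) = -9*j^4 + 9*j^3 - 11*j^2 + 4*j - 2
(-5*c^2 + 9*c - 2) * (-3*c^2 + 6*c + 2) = 15*c^4 - 57*c^3 + 50*c^2 + 6*c - 4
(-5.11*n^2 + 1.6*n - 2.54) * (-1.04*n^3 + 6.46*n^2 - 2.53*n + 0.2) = 5.3144*n^5 - 34.6746*n^4 + 25.9059*n^3 - 21.4784*n^2 + 6.7462*n - 0.508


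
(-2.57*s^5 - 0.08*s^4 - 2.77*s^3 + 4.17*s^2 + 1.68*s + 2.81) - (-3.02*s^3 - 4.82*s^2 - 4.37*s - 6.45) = -2.57*s^5 - 0.08*s^4 + 0.25*s^3 + 8.99*s^2 + 6.05*s + 9.26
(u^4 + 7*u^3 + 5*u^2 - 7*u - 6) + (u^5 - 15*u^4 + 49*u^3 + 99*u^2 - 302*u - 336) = u^5 - 14*u^4 + 56*u^3 + 104*u^2 - 309*u - 342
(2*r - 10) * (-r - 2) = -2*r^2 + 6*r + 20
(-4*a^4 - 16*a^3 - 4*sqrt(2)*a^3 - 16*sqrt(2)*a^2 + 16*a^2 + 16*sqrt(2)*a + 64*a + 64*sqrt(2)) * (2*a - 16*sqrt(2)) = -8*a^5 - 32*a^4 + 56*sqrt(2)*a^4 + 160*a^3 + 224*sqrt(2)*a^3 - 224*sqrt(2)*a^2 + 640*a^2 - 896*sqrt(2)*a - 512*a - 2048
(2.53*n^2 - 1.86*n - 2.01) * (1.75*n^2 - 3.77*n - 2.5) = 4.4275*n^4 - 12.7931*n^3 - 2.8303*n^2 + 12.2277*n + 5.025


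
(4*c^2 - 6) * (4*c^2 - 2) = 16*c^4 - 32*c^2 + 12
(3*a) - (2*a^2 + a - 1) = -2*a^2 + 2*a + 1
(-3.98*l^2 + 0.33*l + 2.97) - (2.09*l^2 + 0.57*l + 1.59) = -6.07*l^2 - 0.24*l + 1.38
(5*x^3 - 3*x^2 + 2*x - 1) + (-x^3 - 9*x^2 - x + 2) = 4*x^3 - 12*x^2 + x + 1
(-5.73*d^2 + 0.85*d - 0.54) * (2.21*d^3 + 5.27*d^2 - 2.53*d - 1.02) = -12.6633*d^5 - 28.3186*d^4 + 17.783*d^3 + 0.848300000000001*d^2 + 0.4992*d + 0.5508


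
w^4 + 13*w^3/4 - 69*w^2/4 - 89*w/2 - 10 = (w - 4)*(w + 1/4)*(w + 2)*(w + 5)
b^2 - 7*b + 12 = (b - 4)*(b - 3)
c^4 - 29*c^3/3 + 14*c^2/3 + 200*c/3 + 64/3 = (c - 8)*(c - 4)*(c + 1/3)*(c + 2)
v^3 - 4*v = v*(v - 2)*(v + 2)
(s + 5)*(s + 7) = s^2 + 12*s + 35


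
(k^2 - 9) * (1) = k^2 - 9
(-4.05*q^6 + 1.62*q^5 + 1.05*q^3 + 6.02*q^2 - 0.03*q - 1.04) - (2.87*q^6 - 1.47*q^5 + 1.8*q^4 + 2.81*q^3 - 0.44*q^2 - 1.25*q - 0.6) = -6.92*q^6 + 3.09*q^5 - 1.8*q^4 - 1.76*q^3 + 6.46*q^2 + 1.22*q - 0.44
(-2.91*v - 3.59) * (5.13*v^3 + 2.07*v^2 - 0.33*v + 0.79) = -14.9283*v^4 - 24.4404*v^3 - 6.471*v^2 - 1.1142*v - 2.8361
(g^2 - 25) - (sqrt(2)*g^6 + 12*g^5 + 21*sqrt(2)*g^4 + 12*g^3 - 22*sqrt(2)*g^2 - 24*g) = -sqrt(2)*g^6 - 12*g^5 - 21*sqrt(2)*g^4 - 12*g^3 + g^2 + 22*sqrt(2)*g^2 + 24*g - 25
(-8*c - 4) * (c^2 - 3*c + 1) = -8*c^3 + 20*c^2 + 4*c - 4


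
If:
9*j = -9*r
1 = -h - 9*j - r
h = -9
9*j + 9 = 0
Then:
No Solution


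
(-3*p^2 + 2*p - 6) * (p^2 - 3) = -3*p^4 + 2*p^3 + 3*p^2 - 6*p + 18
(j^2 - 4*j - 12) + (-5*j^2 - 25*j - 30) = -4*j^2 - 29*j - 42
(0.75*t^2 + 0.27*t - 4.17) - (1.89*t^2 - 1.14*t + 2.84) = -1.14*t^2 + 1.41*t - 7.01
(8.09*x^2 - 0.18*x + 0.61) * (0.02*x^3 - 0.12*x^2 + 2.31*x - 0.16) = 0.1618*x^5 - 0.9744*x^4 + 18.7217*x^3 - 1.7834*x^2 + 1.4379*x - 0.0976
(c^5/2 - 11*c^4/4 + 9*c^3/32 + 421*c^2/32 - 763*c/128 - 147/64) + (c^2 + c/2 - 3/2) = c^5/2 - 11*c^4/4 + 9*c^3/32 + 453*c^2/32 - 699*c/128 - 243/64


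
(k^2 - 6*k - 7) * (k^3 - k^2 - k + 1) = k^5 - 7*k^4 - 2*k^3 + 14*k^2 + k - 7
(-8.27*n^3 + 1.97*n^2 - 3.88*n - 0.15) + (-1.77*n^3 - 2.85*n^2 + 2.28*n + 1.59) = -10.04*n^3 - 0.88*n^2 - 1.6*n + 1.44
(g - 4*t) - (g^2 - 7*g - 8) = -g^2 + 8*g - 4*t + 8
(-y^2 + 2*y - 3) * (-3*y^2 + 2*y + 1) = 3*y^4 - 8*y^3 + 12*y^2 - 4*y - 3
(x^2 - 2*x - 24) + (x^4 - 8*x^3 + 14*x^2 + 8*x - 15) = x^4 - 8*x^3 + 15*x^2 + 6*x - 39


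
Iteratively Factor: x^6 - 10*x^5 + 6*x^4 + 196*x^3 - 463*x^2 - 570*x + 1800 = (x + 4)*(x^5 - 14*x^4 + 62*x^3 - 52*x^2 - 255*x + 450) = (x - 5)*(x + 4)*(x^4 - 9*x^3 + 17*x^2 + 33*x - 90) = (x - 5)^2*(x + 4)*(x^3 - 4*x^2 - 3*x + 18) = (x - 5)^2*(x + 2)*(x + 4)*(x^2 - 6*x + 9) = (x - 5)^2*(x - 3)*(x + 2)*(x + 4)*(x - 3)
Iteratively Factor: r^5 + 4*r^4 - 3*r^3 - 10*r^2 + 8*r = (r - 1)*(r^4 + 5*r^3 + 2*r^2 - 8*r) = (r - 1)*(r + 4)*(r^3 + r^2 - 2*r) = (r - 1)^2*(r + 4)*(r^2 + 2*r) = r*(r - 1)^2*(r + 4)*(r + 2)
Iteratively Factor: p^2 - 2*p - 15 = (p - 5)*(p + 3)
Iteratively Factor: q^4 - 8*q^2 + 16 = (q + 2)*(q^3 - 2*q^2 - 4*q + 8) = (q - 2)*(q + 2)*(q^2 - 4) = (q - 2)*(q + 2)^2*(q - 2)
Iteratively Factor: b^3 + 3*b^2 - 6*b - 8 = (b + 1)*(b^2 + 2*b - 8) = (b - 2)*(b + 1)*(b + 4)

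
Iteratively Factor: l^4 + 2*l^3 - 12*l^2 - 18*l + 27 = (l + 3)*(l^3 - l^2 - 9*l + 9) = (l - 1)*(l + 3)*(l^2 - 9) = (l - 1)*(l + 3)^2*(l - 3)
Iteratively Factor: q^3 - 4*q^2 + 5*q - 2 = (q - 2)*(q^2 - 2*q + 1) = (q - 2)*(q - 1)*(q - 1)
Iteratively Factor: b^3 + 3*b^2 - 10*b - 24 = (b + 2)*(b^2 + b - 12) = (b + 2)*(b + 4)*(b - 3)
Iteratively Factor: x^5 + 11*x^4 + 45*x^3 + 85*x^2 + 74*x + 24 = (x + 2)*(x^4 + 9*x^3 + 27*x^2 + 31*x + 12) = (x + 1)*(x + 2)*(x^3 + 8*x^2 + 19*x + 12) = (x + 1)*(x + 2)*(x + 4)*(x^2 + 4*x + 3) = (x + 1)*(x + 2)*(x + 3)*(x + 4)*(x + 1)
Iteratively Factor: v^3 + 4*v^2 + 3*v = (v)*(v^2 + 4*v + 3) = v*(v + 1)*(v + 3)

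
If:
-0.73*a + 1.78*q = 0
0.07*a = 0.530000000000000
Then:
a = 7.57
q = 3.11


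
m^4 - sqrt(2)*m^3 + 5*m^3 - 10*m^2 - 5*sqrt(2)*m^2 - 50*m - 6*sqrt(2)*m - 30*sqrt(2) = (m + 5)*(m - 3*sqrt(2))*(m + sqrt(2))^2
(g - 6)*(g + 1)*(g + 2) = g^3 - 3*g^2 - 16*g - 12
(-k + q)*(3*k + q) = -3*k^2 + 2*k*q + q^2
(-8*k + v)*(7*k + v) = -56*k^2 - k*v + v^2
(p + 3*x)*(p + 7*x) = p^2 + 10*p*x + 21*x^2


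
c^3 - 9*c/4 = c*(c - 3/2)*(c + 3/2)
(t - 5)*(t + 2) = t^2 - 3*t - 10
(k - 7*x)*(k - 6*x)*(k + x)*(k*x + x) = k^4*x - 12*k^3*x^2 + k^3*x + 29*k^2*x^3 - 12*k^2*x^2 + 42*k*x^4 + 29*k*x^3 + 42*x^4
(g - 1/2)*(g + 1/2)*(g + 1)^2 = g^4 + 2*g^3 + 3*g^2/4 - g/2 - 1/4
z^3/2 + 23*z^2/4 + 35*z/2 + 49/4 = (z/2 + 1/2)*(z + 7/2)*(z + 7)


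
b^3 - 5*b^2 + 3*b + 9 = (b - 3)^2*(b + 1)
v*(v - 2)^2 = v^3 - 4*v^2 + 4*v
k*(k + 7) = k^2 + 7*k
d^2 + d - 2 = (d - 1)*(d + 2)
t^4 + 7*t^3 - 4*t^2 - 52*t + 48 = (t - 2)*(t - 1)*(t + 4)*(t + 6)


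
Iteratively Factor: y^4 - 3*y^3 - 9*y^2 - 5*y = (y)*(y^3 - 3*y^2 - 9*y - 5) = y*(y + 1)*(y^2 - 4*y - 5) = y*(y + 1)^2*(y - 5)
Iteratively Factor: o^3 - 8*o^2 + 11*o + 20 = (o - 5)*(o^2 - 3*o - 4) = (o - 5)*(o + 1)*(o - 4)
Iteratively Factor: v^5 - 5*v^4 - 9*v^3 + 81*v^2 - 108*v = (v - 3)*(v^4 - 2*v^3 - 15*v^2 + 36*v) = (v - 3)*(v + 4)*(v^3 - 6*v^2 + 9*v) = (v - 3)^2*(v + 4)*(v^2 - 3*v) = v*(v - 3)^2*(v + 4)*(v - 3)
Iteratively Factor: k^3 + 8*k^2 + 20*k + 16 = (k + 2)*(k^2 + 6*k + 8) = (k + 2)*(k + 4)*(k + 2)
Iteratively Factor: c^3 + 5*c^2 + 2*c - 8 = (c + 2)*(c^2 + 3*c - 4) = (c + 2)*(c + 4)*(c - 1)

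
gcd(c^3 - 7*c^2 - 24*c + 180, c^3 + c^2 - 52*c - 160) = c + 5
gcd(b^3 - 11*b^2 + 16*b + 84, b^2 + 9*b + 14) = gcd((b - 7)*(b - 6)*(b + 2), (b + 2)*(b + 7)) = b + 2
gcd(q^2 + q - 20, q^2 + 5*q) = q + 5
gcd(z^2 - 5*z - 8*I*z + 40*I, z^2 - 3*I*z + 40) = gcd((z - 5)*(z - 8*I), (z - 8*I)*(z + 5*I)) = z - 8*I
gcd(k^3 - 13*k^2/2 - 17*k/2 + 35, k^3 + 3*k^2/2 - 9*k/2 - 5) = k^2 + k/2 - 5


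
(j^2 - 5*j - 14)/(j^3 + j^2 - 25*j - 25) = (j^2 - 5*j - 14)/(j^3 + j^2 - 25*j - 25)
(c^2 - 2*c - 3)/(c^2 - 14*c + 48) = (c^2 - 2*c - 3)/(c^2 - 14*c + 48)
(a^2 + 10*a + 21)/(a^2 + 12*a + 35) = (a + 3)/(a + 5)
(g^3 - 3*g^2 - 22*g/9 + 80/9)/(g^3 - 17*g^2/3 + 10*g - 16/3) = (g + 5/3)/(g - 1)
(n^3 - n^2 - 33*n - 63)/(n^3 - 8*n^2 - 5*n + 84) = (n + 3)/(n - 4)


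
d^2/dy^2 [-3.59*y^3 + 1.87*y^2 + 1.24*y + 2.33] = 3.74 - 21.54*y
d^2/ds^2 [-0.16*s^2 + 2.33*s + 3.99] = -0.320000000000000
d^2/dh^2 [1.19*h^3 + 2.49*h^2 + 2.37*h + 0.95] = 7.14*h + 4.98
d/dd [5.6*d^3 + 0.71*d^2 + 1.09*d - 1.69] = 16.8*d^2 + 1.42*d + 1.09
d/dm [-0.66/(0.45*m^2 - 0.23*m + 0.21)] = (0.594*m - 0.1518)/(0.45*m^2 - 0.23*m + 0.21)^2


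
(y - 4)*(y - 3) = y^2 - 7*y + 12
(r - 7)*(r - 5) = r^2 - 12*r + 35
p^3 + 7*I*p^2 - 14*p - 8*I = (p + I)*(p + 2*I)*(p + 4*I)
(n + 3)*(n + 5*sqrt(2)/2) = n^2 + 3*n + 5*sqrt(2)*n/2 + 15*sqrt(2)/2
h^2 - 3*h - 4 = (h - 4)*(h + 1)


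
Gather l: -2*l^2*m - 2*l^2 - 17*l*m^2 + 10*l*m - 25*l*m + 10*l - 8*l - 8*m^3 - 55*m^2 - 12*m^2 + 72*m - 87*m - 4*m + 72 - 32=l^2*(-2*m - 2) + l*(-17*m^2 - 15*m + 2) - 8*m^3 - 67*m^2 - 19*m + 40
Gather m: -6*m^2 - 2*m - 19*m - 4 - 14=-6*m^2 - 21*m - 18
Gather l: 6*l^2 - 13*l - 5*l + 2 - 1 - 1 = 6*l^2 - 18*l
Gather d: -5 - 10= -15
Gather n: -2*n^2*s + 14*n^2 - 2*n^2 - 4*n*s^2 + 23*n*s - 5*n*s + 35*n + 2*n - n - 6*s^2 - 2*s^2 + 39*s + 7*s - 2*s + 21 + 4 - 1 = n^2*(12 - 2*s) + n*(-4*s^2 + 18*s + 36) - 8*s^2 + 44*s + 24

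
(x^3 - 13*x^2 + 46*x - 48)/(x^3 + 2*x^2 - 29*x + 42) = (x - 8)/(x + 7)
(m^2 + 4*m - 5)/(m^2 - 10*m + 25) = (m^2 + 4*m - 5)/(m^2 - 10*m + 25)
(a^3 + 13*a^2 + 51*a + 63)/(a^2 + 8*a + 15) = (a^2 + 10*a + 21)/(a + 5)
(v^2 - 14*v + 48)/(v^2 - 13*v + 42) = (v - 8)/(v - 7)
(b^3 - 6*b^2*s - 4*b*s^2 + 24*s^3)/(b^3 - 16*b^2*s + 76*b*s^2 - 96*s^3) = (-b - 2*s)/(-b + 8*s)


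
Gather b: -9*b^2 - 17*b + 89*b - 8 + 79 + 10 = -9*b^2 + 72*b + 81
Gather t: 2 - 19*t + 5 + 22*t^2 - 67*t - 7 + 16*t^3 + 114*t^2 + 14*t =16*t^3 + 136*t^2 - 72*t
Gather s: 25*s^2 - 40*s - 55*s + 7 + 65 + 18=25*s^2 - 95*s + 90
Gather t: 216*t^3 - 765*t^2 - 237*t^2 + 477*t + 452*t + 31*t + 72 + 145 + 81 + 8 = 216*t^3 - 1002*t^2 + 960*t + 306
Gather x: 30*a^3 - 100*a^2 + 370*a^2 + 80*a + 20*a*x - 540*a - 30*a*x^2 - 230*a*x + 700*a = 30*a^3 + 270*a^2 - 30*a*x^2 - 210*a*x + 240*a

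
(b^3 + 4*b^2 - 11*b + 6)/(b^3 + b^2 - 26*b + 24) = (b - 1)/(b - 4)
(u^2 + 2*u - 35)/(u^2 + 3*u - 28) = (u - 5)/(u - 4)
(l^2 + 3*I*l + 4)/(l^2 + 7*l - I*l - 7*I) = (l + 4*I)/(l + 7)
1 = 1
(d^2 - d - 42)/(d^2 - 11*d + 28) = (d + 6)/(d - 4)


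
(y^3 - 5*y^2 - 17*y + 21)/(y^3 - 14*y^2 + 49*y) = (y^2 + 2*y - 3)/(y*(y - 7))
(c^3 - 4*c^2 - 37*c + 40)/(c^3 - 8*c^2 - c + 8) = (c + 5)/(c + 1)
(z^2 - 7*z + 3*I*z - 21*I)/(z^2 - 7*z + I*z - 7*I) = (z + 3*I)/(z + I)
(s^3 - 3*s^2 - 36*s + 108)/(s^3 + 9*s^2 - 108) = (s - 6)/(s + 6)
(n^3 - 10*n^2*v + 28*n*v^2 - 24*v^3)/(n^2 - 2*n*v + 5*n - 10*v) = (n^2 - 8*n*v + 12*v^2)/(n + 5)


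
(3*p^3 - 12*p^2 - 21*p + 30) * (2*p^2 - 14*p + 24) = 6*p^5 - 66*p^4 + 198*p^3 + 66*p^2 - 924*p + 720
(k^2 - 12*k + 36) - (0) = k^2 - 12*k + 36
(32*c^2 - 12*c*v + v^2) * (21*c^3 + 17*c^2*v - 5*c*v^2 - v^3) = 672*c^5 + 292*c^4*v - 343*c^3*v^2 + 45*c^2*v^3 + 7*c*v^4 - v^5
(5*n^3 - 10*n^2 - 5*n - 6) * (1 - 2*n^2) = -10*n^5 + 20*n^4 + 15*n^3 + 2*n^2 - 5*n - 6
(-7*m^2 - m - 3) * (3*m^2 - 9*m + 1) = -21*m^4 + 60*m^3 - 7*m^2 + 26*m - 3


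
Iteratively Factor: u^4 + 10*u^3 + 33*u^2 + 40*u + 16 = (u + 4)*(u^3 + 6*u^2 + 9*u + 4) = (u + 1)*(u + 4)*(u^2 + 5*u + 4) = (u + 1)^2*(u + 4)*(u + 4)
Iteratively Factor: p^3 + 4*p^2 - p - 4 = (p + 4)*(p^2 - 1) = (p - 1)*(p + 4)*(p + 1)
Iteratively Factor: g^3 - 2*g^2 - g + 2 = (g - 2)*(g^2 - 1) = (g - 2)*(g - 1)*(g + 1)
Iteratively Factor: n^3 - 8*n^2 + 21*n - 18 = (n - 3)*(n^2 - 5*n + 6) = (n - 3)*(n - 2)*(n - 3)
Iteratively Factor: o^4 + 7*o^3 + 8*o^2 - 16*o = (o - 1)*(o^3 + 8*o^2 + 16*o) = o*(o - 1)*(o^2 + 8*o + 16) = o*(o - 1)*(o + 4)*(o + 4)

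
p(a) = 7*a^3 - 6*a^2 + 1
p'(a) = 21*a^2 - 12*a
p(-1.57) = -40.88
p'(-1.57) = 70.60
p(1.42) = 8.94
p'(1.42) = 25.30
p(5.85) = 1197.08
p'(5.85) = 648.47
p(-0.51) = -1.49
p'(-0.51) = 11.58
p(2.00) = 33.00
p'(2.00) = 60.00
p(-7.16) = -2876.03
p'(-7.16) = 1162.50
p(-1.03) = -13.01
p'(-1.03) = 34.64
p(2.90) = 121.26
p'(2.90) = 141.81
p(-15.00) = -24974.00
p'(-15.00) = 4905.00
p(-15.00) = -24974.00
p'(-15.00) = 4905.00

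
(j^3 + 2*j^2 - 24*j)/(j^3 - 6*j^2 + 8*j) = (j + 6)/(j - 2)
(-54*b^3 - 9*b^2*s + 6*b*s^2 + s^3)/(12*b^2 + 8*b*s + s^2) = (-9*b^2 + s^2)/(2*b + s)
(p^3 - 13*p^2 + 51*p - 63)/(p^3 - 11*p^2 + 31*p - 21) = (p - 3)/(p - 1)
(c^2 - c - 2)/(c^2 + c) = (c - 2)/c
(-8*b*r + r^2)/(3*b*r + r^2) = (-8*b + r)/(3*b + r)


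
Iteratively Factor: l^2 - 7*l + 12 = (l - 3)*(l - 4)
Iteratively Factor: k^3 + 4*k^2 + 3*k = (k + 3)*(k^2 + k) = (k + 1)*(k + 3)*(k)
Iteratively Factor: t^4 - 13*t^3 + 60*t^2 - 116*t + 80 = (t - 4)*(t^3 - 9*t^2 + 24*t - 20) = (t - 4)*(t - 2)*(t^2 - 7*t + 10) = (t - 5)*(t - 4)*(t - 2)*(t - 2)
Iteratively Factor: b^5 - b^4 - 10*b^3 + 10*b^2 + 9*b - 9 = (b - 1)*(b^4 - 10*b^2 + 9) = (b - 1)*(b + 1)*(b^3 - b^2 - 9*b + 9) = (b - 3)*(b - 1)*(b + 1)*(b^2 + 2*b - 3) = (b - 3)*(b - 1)*(b + 1)*(b + 3)*(b - 1)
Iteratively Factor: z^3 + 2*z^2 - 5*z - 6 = (z + 3)*(z^2 - z - 2) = (z - 2)*(z + 3)*(z + 1)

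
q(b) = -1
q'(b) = 0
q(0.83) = -1.00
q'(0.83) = 0.00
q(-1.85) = -1.00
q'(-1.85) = 0.00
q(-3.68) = -1.00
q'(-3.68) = 0.00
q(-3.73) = -1.00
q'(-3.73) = 0.00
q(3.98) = -1.00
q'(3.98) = 0.00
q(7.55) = -1.00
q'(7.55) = 0.00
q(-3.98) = -1.00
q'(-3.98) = 0.00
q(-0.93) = -1.00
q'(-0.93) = 0.00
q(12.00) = -1.00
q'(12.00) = 0.00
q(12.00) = -1.00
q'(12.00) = 0.00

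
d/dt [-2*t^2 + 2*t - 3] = 2 - 4*t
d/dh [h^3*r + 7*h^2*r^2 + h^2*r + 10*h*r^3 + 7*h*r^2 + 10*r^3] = r*(3*h^2 + 14*h*r + 2*h + 10*r^2 + 7*r)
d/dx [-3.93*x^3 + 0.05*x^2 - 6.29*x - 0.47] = -11.79*x^2 + 0.1*x - 6.29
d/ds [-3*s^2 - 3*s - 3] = -6*s - 3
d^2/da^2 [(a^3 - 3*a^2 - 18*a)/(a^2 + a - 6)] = -16/(a^3 - 6*a^2 + 12*a - 8)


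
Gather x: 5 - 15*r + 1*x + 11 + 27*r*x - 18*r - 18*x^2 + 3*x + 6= -33*r - 18*x^2 + x*(27*r + 4) + 22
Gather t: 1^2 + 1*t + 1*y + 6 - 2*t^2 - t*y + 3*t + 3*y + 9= -2*t^2 + t*(4 - y) + 4*y + 16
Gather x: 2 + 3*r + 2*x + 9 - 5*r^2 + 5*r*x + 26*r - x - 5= -5*r^2 + 29*r + x*(5*r + 1) + 6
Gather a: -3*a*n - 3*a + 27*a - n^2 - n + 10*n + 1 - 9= a*(24 - 3*n) - n^2 + 9*n - 8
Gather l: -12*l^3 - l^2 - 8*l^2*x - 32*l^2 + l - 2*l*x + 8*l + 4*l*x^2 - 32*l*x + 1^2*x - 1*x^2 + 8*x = -12*l^3 + l^2*(-8*x - 33) + l*(4*x^2 - 34*x + 9) - x^2 + 9*x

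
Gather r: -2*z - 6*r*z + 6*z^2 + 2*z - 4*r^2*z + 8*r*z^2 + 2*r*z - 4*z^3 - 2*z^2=-4*r^2*z + r*(8*z^2 - 4*z) - 4*z^3 + 4*z^2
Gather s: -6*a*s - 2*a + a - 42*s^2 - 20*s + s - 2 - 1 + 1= -a - 42*s^2 + s*(-6*a - 19) - 2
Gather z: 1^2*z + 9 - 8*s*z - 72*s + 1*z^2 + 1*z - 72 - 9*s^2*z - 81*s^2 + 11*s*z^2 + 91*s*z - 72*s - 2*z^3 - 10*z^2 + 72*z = -81*s^2 - 144*s - 2*z^3 + z^2*(11*s - 9) + z*(-9*s^2 + 83*s + 74) - 63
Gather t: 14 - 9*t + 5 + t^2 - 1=t^2 - 9*t + 18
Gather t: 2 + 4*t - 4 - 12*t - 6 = -8*t - 8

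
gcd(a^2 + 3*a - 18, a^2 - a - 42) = a + 6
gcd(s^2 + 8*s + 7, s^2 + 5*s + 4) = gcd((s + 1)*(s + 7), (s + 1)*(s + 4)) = s + 1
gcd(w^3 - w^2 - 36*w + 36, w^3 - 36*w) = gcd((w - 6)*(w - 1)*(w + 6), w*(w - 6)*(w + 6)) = w^2 - 36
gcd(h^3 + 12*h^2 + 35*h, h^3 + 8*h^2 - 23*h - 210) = h + 7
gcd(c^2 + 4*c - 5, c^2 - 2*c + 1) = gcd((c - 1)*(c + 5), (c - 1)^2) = c - 1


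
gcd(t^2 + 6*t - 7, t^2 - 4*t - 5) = 1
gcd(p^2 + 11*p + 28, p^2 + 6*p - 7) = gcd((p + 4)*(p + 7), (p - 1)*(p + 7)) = p + 7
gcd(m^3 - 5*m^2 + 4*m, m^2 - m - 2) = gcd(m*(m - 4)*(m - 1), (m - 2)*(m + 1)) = 1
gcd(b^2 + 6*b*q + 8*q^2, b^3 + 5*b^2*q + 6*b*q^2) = b + 2*q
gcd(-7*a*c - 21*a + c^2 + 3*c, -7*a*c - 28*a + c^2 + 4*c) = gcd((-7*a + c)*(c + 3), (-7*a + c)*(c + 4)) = 7*a - c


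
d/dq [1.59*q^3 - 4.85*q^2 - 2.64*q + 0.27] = 4.77*q^2 - 9.7*q - 2.64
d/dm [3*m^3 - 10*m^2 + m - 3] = 9*m^2 - 20*m + 1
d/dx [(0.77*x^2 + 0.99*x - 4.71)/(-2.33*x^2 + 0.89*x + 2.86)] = (2.992*x^2 - 17.5442*x + 7.0233)/(5.4289*x^4 - 4.1474*x^3 - 12.5355*x^2 + 5.0908*x + 8.1796)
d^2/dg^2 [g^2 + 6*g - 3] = 2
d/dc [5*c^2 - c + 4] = 10*c - 1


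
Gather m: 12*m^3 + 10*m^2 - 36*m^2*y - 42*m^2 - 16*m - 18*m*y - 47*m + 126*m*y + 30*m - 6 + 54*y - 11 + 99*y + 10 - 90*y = 12*m^3 + m^2*(-36*y - 32) + m*(108*y - 33) + 63*y - 7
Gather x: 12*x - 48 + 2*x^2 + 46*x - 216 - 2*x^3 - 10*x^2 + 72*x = -2*x^3 - 8*x^2 + 130*x - 264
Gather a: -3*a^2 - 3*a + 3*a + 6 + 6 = 12 - 3*a^2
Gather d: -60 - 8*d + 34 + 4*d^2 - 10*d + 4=4*d^2 - 18*d - 22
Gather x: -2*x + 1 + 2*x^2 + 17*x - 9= 2*x^2 + 15*x - 8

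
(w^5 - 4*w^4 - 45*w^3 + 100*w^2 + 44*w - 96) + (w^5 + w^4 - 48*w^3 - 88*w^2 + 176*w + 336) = 2*w^5 - 3*w^4 - 93*w^3 + 12*w^2 + 220*w + 240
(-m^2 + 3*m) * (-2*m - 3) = 2*m^3 - 3*m^2 - 9*m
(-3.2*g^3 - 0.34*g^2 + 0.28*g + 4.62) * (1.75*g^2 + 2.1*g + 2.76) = -5.6*g^5 - 7.315*g^4 - 9.056*g^3 + 7.7346*g^2 + 10.4748*g + 12.7512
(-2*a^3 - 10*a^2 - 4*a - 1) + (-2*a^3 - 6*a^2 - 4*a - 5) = -4*a^3 - 16*a^2 - 8*a - 6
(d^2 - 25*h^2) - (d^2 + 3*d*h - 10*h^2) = -3*d*h - 15*h^2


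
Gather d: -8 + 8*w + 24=8*w + 16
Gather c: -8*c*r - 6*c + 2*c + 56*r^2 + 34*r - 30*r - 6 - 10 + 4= c*(-8*r - 4) + 56*r^2 + 4*r - 12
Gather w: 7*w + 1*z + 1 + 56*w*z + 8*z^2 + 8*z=w*(56*z + 7) + 8*z^2 + 9*z + 1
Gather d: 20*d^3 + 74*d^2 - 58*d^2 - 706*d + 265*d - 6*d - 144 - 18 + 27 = 20*d^3 + 16*d^2 - 447*d - 135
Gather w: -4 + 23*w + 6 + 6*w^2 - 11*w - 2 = 6*w^2 + 12*w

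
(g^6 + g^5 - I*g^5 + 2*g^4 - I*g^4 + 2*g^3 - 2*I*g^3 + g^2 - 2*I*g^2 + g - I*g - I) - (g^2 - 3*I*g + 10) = g^6 + g^5 - I*g^5 + 2*g^4 - I*g^4 + 2*g^3 - 2*I*g^3 - 2*I*g^2 + g + 2*I*g - 10 - I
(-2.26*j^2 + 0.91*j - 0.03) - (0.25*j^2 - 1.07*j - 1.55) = -2.51*j^2 + 1.98*j + 1.52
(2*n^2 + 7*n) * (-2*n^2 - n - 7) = -4*n^4 - 16*n^3 - 21*n^2 - 49*n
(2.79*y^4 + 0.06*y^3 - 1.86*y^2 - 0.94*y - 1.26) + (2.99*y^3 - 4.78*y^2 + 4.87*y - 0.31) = 2.79*y^4 + 3.05*y^3 - 6.64*y^2 + 3.93*y - 1.57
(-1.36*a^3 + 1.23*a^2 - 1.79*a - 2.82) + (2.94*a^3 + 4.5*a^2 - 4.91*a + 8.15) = 1.58*a^3 + 5.73*a^2 - 6.7*a + 5.33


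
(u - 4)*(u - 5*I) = u^2 - 4*u - 5*I*u + 20*I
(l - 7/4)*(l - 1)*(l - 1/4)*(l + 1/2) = l^4 - 5*l^3/2 + 15*l^2/16 + 25*l/32 - 7/32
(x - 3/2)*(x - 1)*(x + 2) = x^3 - x^2/2 - 7*x/2 + 3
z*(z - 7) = z^2 - 7*z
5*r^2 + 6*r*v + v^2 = (r + v)*(5*r + v)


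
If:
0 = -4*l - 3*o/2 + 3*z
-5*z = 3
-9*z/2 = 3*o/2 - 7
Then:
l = -23/8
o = 97/15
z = -3/5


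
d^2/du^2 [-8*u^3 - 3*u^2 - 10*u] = -48*u - 6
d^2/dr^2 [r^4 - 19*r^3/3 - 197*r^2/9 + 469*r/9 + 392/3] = 12*r^2 - 38*r - 394/9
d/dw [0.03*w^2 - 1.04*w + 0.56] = 0.06*w - 1.04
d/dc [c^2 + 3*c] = 2*c + 3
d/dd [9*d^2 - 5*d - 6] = 18*d - 5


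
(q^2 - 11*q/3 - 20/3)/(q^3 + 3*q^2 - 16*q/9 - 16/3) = 3*(q - 5)/(3*q^2 + 5*q - 12)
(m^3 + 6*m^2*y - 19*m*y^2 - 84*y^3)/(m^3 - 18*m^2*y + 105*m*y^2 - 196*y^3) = (m^2 + 10*m*y + 21*y^2)/(m^2 - 14*m*y + 49*y^2)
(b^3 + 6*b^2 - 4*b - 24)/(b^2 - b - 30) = (-b^3 - 6*b^2 + 4*b + 24)/(-b^2 + b + 30)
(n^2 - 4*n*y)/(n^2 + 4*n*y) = (n - 4*y)/(n + 4*y)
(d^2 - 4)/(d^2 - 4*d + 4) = (d + 2)/(d - 2)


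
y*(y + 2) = y^2 + 2*y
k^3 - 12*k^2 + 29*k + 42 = (k - 7)*(k - 6)*(k + 1)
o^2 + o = o*(o + 1)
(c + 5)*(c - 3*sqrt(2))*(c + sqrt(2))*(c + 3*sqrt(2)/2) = c^4 - sqrt(2)*c^3/2 + 5*c^3 - 12*c^2 - 5*sqrt(2)*c^2/2 - 60*c - 9*sqrt(2)*c - 45*sqrt(2)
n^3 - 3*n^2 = n^2*(n - 3)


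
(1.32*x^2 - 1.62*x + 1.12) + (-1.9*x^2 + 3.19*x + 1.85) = -0.58*x^2 + 1.57*x + 2.97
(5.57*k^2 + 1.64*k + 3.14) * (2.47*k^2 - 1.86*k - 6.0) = 13.7579*k^4 - 6.3094*k^3 - 28.7146*k^2 - 15.6804*k - 18.84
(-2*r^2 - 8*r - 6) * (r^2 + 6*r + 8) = -2*r^4 - 20*r^3 - 70*r^2 - 100*r - 48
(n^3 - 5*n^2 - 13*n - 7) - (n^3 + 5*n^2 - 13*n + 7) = -10*n^2 - 14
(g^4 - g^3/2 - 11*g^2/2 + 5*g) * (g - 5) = g^5 - 11*g^4/2 - 3*g^3 + 65*g^2/2 - 25*g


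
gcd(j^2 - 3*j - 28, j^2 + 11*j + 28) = j + 4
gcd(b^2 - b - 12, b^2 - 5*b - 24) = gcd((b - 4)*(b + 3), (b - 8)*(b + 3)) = b + 3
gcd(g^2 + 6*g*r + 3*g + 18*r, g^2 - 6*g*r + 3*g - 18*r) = g + 3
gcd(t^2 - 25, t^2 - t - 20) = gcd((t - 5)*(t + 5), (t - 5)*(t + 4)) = t - 5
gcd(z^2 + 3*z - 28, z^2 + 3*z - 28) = z^2 + 3*z - 28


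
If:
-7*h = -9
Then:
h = 9/7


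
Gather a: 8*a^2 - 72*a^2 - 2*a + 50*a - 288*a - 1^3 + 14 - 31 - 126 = -64*a^2 - 240*a - 144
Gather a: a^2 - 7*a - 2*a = a^2 - 9*a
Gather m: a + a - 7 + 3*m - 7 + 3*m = 2*a + 6*m - 14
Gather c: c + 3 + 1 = c + 4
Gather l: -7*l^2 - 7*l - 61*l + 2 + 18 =-7*l^2 - 68*l + 20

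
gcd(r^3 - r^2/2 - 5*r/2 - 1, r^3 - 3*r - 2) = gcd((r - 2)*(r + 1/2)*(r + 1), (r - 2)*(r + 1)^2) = r^2 - r - 2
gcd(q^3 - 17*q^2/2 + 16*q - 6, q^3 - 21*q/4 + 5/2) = q^2 - 5*q/2 + 1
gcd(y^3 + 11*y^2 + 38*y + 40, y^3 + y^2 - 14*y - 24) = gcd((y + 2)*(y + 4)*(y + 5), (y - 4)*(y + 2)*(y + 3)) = y + 2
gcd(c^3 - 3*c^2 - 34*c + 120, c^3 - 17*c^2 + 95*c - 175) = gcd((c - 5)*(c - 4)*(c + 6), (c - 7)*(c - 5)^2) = c - 5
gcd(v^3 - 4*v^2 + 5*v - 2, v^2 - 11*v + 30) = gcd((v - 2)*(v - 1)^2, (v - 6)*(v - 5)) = 1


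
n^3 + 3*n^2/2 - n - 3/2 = (n - 1)*(n + 1)*(n + 3/2)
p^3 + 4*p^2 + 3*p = p*(p + 1)*(p + 3)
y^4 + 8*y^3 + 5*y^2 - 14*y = y*(y - 1)*(y + 2)*(y + 7)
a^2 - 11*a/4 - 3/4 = (a - 3)*(a + 1/4)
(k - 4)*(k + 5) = k^2 + k - 20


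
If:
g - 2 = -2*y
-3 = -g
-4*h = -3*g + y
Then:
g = 3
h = 19/8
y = -1/2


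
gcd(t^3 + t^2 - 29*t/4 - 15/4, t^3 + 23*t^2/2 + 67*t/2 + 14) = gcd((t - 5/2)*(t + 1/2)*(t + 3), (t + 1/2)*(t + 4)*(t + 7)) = t + 1/2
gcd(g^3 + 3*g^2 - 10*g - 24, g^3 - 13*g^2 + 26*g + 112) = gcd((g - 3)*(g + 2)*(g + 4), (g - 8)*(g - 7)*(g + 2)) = g + 2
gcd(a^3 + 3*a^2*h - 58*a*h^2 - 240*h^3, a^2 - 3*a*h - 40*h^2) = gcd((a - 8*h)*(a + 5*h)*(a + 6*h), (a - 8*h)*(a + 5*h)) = a^2 - 3*a*h - 40*h^2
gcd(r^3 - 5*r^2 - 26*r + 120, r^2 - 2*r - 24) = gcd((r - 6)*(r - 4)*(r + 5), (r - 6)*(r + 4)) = r - 6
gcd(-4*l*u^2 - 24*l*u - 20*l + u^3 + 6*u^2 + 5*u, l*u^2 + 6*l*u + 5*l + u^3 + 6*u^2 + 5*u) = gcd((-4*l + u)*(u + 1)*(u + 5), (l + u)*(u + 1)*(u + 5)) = u^2 + 6*u + 5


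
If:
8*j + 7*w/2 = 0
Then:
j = -7*w/16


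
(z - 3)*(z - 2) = z^2 - 5*z + 6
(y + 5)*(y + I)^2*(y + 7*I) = y^4 + 5*y^3 + 9*I*y^3 - 15*y^2 + 45*I*y^2 - 75*y - 7*I*y - 35*I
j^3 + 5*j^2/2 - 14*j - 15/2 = (j - 3)*(j + 1/2)*(j + 5)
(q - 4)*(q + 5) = q^2 + q - 20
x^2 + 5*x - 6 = (x - 1)*(x + 6)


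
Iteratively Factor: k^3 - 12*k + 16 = (k + 4)*(k^2 - 4*k + 4) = (k - 2)*(k + 4)*(k - 2)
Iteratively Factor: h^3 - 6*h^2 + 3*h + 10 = (h - 2)*(h^2 - 4*h - 5) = (h - 2)*(h + 1)*(h - 5)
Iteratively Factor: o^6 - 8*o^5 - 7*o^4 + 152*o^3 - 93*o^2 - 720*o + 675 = (o - 1)*(o^5 - 7*o^4 - 14*o^3 + 138*o^2 + 45*o - 675) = (o - 1)*(o + 3)*(o^4 - 10*o^3 + 16*o^2 + 90*o - 225) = (o - 1)*(o + 3)^2*(o^3 - 13*o^2 + 55*o - 75) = (o - 5)*(o - 1)*(o + 3)^2*(o^2 - 8*o + 15) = (o - 5)^2*(o - 1)*(o + 3)^2*(o - 3)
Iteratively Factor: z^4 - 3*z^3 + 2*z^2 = (z - 1)*(z^3 - 2*z^2) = z*(z - 1)*(z^2 - 2*z) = z*(z - 2)*(z - 1)*(z)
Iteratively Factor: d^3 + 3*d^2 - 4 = (d - 1)*(d^2 + 4*d + 4) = (d - 1)*(d + 2)*(d + 2)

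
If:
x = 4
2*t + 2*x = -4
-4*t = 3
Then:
No Solution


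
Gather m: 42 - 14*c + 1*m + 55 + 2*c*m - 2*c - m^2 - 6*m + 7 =-16*c - m^2 + m*(2*c - 5) + 104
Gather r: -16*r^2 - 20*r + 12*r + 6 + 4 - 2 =-16*r^2 - 8*r + 8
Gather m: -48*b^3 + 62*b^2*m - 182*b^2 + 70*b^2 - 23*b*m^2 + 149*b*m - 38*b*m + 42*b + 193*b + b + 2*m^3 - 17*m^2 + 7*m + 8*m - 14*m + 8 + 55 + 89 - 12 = -48*b^3 - 112*b^2 + 236*b + 2*m^3 + m^2*(-23*b - 17) + m*(62*b^2 + 111*b + 1) + 140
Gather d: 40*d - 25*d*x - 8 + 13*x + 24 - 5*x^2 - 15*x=d*(40 - 25*x) - 5*x^2 - 2*x + 16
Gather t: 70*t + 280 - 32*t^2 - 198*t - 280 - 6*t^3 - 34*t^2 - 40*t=-6*t^3 - 66*t^2 - 168*t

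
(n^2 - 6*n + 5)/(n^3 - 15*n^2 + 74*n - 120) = (n - 1)/(n^2 - 10*n + 24)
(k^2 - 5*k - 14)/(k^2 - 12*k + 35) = (k + 2)/(k - 5)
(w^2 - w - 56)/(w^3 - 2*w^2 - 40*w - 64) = (w + 7)/(w^2 + 6*w + 8)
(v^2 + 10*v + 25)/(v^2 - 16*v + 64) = (v^2 + 10*v + 25)/(v^2 - 16*v + 64)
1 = 1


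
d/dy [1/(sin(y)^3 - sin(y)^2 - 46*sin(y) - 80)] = (-3*sin(y)^2 + 2*sin(y) + 46)*cos(y)/(-sin(y)^3 + sin(y)^2 + 46*sin(y) + 80)^2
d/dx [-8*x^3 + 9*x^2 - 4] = 6*x*(3 - 4*x)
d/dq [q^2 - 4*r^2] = 2*q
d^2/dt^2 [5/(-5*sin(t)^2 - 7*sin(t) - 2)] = 5*(100*sin(t)^3 + 5*sin(t)^2 - 146*sin(t) - 78)/((sin(t) + 1)^2*(5*sin(t) + 2)^3)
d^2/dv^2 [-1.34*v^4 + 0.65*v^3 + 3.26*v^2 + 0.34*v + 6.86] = -16.08*v^2 + 3.9*v + 6.52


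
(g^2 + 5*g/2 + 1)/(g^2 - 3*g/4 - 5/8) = 4*(g + 2)/(4*g - 5)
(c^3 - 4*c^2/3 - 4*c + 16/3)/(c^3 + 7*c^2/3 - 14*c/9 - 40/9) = 3*(c - 2)/(3*c + 5)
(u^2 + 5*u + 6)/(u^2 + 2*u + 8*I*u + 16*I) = (u + 3)/(u + 8*I)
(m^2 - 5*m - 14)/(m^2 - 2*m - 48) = (-m^2 + 5*m + 14)/(-m^2 + 2*m + 48)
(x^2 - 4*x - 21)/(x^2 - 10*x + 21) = (x + 3)/(x - 3)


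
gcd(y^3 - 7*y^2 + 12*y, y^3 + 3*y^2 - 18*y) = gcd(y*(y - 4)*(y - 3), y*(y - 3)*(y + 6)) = y^2 - 3*y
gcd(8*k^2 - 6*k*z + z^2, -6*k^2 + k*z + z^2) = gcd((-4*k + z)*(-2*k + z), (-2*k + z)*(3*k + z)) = -2*k + z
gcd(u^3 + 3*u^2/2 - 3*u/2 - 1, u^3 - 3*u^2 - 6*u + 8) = u^2 + u - 2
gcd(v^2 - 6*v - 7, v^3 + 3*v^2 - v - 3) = v + 1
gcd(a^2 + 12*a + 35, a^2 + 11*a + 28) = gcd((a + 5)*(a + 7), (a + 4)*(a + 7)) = a + 7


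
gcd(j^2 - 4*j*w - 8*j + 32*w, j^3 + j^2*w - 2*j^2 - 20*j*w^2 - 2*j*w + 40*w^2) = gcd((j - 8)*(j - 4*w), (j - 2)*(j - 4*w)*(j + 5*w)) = -j + 4*w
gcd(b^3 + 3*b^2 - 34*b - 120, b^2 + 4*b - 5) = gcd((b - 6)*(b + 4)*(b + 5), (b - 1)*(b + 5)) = b + 5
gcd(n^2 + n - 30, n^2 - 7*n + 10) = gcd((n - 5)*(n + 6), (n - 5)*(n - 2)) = n - 5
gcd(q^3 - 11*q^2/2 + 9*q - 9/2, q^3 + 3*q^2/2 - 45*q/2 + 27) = q^2 - 9*q/2 + 9/2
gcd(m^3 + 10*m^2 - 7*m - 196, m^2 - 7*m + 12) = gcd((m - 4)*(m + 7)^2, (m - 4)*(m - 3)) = m - 4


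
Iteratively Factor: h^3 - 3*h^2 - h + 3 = (h - 1)*(h^2 - 2*h - 3) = (h - 3)*(h - 1)*(h + 1)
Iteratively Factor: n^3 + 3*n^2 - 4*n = (n)*(n^2 + 3*n - 4) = n*(n - 1)*(n + 4)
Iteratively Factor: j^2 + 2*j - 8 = (j - 2)*(j + 4)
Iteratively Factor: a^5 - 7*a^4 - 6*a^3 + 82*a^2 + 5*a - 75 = (a - 1)*(a^4 - 6*a^3 - 12*a^2 + 70*a + 75) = (a - 1)*(a + 1)*(a^3 - 7*a^2 - 5*a + 75) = (a - 1)*(a + 1)*(a + 3)*(a^2 - 10*a + 25) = (a - 5)*(a - 1)*(a + 1)*(a + 3)*(a - 5)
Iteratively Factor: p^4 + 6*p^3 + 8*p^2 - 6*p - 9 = (p + 1)*(p^3 + 5*p^2 + 3*p - 9) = (p - 1)*(p + 1)*(p^2 + 6*p + 9) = (p - 1)*(p + 1)*(p + 3)*(p + 3)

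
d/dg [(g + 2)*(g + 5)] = 2*g + 7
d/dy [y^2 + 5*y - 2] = 2*y + 5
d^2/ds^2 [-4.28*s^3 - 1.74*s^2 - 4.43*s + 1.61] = -25.68*s - 3.48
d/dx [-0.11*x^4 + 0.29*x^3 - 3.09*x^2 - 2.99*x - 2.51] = -0.44*x^3 + 0.87*x^2 - 6.18*x - 2.99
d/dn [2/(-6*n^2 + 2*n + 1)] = 4*(6*n - 1)/(-6*n^2 + 2*n + 1)^2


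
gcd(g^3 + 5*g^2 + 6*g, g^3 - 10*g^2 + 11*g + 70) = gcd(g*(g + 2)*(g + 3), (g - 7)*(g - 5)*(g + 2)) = g + 2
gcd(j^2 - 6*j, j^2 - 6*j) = j^2 - 6*j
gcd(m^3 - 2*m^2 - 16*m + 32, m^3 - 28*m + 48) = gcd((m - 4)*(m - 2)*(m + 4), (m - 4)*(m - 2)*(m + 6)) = m^2 - 6*m + 8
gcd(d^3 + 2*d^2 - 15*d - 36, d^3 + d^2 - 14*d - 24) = d^2 - d - 12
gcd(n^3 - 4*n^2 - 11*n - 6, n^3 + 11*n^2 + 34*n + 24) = n + 1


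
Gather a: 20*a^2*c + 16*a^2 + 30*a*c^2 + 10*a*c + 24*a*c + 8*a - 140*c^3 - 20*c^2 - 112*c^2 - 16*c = a^2*(20*c + 16) + a*(30*c^2 + 34*c + 8) - 140*c^3 - 132*c^2 - 16*c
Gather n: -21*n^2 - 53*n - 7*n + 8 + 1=-21*n^2 - 60*n + 9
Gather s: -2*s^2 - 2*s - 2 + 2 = -2*s^2 - 2*s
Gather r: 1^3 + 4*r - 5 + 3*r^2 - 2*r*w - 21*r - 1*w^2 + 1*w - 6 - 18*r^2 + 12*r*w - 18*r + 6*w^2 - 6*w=-15*r^2 + r*(10*w - 35) + 5*w^2 - 5*w - 10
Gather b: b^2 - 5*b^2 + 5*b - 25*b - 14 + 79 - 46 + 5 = -4*b^2 - 20*b + 24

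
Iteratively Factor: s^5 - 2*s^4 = (s)*(s^4 - 2*s^3) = s^2*(s^3 - 2*s^2) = s^3*(s^2 - 2*s) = s^3*(s - 2)*(s)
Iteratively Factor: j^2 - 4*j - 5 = (j + 1)*(j - 5)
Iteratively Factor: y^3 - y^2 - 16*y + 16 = (y - 4)*(y^2 + 3*y - 4) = (y - 4)*(y - 1)*(y + 4)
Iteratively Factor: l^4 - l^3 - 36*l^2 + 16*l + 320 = (l + 4)*(l^3 - 5*l^2 - 16*l + 80) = (l + 4)^2*(l^2 - 9*l + 20) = (l - 5)*(l + 4)^2*(l - 4)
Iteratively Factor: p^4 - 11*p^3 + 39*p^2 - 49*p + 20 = (p - 1)*(p^3 - 10*p^2 + 29*p - 20) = (p - 1)^2*(p^2 - 9*p + 20) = (p - 4)*(p - 1)^2*(p - 5)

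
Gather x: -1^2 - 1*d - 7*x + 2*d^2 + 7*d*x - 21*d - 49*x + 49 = 2*d^2 - 22*d + x*(7*d - 56) + 48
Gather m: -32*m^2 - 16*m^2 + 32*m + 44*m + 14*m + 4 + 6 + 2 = -48*m^2 + 90*m + 12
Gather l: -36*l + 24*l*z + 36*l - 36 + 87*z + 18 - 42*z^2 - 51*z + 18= 24*l*z - 42*z^2 + 36*z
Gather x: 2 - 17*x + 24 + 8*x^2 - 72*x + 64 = 8*x^2 - 89*x + 90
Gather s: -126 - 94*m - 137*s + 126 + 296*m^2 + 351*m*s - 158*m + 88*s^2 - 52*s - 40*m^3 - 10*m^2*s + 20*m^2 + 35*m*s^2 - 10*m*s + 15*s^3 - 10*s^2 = -40*m^3 + 316*m^2 - 252*m + 15*s^3 + s^2*(35*m + 78) + s*(-10*m^2 + 341*m - 189)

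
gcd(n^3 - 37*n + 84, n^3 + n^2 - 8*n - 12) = n - 3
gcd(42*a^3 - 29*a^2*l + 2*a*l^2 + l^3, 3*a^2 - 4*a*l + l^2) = 3*a - l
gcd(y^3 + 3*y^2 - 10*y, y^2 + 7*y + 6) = 1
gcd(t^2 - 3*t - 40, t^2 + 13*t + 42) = 1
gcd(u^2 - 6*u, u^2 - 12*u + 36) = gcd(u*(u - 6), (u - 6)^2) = u - 6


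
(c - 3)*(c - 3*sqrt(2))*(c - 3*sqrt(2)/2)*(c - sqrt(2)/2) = c^4 - 5*sqrt(2)*c^3 - 3*c^3 + 27*c^2/2 + 15*sqrt(2)*c^2 - 81*c/2 - 9*sqrt(2)*c/2 + 27*sqrt(2)/2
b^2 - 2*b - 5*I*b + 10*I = (b - 2)*(b - 5*I)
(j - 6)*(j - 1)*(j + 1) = j^3 - 6*j^2 - j + 6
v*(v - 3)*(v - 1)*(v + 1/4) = v^4 - 15*v^3/4 + 2*v^2 + 3*v/4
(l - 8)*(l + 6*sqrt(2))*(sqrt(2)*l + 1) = sqrt(2)*l^3 - 8*sqrt(2)*l^2 + 13*l^2 - 104*l + 6*sqrt(2)*l - 48*sqrt(2)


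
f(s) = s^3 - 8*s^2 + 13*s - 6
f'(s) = 3*s^2 - 16*s + 13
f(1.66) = -1.89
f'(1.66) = -5.29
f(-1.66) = -54.20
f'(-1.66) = 47.83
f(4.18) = -18.40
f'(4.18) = -1.46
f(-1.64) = -53.25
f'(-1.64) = 47.31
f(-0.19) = -8.77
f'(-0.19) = 16.15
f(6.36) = 10.34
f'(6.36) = 32.59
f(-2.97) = -141.38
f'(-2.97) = 86.98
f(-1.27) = -37.46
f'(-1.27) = 38.16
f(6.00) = 0.00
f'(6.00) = 25.00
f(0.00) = -6.00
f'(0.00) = 13.00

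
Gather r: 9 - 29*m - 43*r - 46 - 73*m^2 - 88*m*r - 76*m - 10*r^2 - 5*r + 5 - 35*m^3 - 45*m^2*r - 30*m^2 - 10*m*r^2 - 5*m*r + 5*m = -35*m^3 - 103*m^2 - 100*m + r^2*(-10*m - 10) + r*(-45*m^2 - 93*m - 48) - 32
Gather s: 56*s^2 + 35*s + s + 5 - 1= 56*s^2 + 36*s + 4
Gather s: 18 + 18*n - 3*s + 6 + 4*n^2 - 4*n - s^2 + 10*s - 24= 4*n^2 + 14*n - s^2 + 7*s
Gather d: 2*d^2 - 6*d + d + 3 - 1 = 2*d^2 - 5*d + 2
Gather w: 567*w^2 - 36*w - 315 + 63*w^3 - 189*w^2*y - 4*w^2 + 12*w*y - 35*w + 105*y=63*w^3 + w^2*(563 - 189*y) + w*(12*y - 71) + 105*y - 315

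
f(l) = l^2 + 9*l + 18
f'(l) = 2*l + 9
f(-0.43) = 14.31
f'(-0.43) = 8.14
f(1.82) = 37.69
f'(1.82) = 12.64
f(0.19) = 19.75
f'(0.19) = 9.38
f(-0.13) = 16.85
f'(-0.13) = 8.74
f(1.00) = 28.00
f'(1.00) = 11.00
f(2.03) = 40.39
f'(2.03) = 13.06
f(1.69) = 36.07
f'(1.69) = 12.38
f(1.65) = 35.57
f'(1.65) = 12.30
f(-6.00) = 0.00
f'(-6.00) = -3.00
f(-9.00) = 18.00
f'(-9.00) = -9.00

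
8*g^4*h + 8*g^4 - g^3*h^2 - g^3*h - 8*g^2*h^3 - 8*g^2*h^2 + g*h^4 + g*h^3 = (-8*g + h)*(-g + h)*(g + h)*(g*h + g)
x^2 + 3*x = x*(x + 3)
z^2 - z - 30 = (z - 6)*(z + 5)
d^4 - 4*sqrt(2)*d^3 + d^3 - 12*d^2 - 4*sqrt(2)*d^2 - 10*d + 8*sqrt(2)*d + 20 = (d - 1)*(d + 2)*(d - 5*sqrt(2))*(d + sqrt(2))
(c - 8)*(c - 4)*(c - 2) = c^3 - 14*c^2 + 56*c - 64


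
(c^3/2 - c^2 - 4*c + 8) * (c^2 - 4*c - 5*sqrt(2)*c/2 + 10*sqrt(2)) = c^5/2 - 3*c^4 - 5*sqrt(2)*c^4/4 + 15*sqrt(2)*c^3/2 + 24*c^2 - 60*sqrt(2)*c - 32*c + 80*sqrt(2)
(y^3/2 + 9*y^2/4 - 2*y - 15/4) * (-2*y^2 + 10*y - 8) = -y^5 + y^4/2 + 45*y^3/2 - 61*y^2/2 - 43*y/2 + 30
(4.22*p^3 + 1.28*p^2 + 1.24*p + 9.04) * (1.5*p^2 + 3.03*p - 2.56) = 6.33*p^5 + 14.7066*p^4 - 5.0648*p^3 + 14.0404*p^2 + 24.2168*p - 23.1424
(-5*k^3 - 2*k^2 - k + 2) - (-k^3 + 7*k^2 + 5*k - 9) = -4*k^3 - 9*k^2 - 6*k + 11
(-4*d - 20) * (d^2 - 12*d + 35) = -4*d^3 + 28*d^2 + 100*d - 700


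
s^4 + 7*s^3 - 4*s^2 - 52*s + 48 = (s - 2)*(s - 1)*(s + 4)*(s + 6)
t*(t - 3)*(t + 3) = t^3 - 9*t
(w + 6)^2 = w^2 + 12*w + 36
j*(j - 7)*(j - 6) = j^3 - 13*j^2 + 42*j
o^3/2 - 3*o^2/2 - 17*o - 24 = (o/2 + 1)*(o - 8)*(o + 3)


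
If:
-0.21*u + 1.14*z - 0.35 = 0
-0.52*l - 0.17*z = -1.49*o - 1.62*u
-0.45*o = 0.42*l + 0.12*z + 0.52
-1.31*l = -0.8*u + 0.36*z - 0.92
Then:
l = 4.49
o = -5.76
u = 6.91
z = 1.58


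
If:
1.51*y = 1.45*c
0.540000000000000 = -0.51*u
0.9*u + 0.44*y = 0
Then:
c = 2.26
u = -1.06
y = 2.17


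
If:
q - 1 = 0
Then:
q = 1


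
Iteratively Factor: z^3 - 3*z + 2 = (z + 2)*(z^2 - 2*z + 1) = (z - 1)*(z + 2)*(z - 1)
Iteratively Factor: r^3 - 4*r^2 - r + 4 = (r + 1)*(r^2 - 5*r + 4) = (r - 1)*(r + 1)*(r - 4)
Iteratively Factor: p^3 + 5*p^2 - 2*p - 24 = (p + 3)*(p^2 + 2*p - 8) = (p - 2)*(p + 3)*(p + 4)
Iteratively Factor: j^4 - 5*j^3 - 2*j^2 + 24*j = (j)*(j^3 - 5*j^2 - 2*j + 24) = j*(j + 2)*(j^2 - 7*j + 12) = j*(j - 4)*(j + 2)*(j - 3)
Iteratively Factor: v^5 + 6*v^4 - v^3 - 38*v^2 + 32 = (v + 4)*(v^4 + 2*v^3 - 9*v^2 - 2*v + 8) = (v - 1)*(v + 4)*(v^3 + 3*v^2 - 6*v - 8) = (v - 2)*(v - 1)*(v + 4)*(v^2 + 5*v + 4) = (v - 2)*(v - 1)*(v + 4)^2*(v + 1)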